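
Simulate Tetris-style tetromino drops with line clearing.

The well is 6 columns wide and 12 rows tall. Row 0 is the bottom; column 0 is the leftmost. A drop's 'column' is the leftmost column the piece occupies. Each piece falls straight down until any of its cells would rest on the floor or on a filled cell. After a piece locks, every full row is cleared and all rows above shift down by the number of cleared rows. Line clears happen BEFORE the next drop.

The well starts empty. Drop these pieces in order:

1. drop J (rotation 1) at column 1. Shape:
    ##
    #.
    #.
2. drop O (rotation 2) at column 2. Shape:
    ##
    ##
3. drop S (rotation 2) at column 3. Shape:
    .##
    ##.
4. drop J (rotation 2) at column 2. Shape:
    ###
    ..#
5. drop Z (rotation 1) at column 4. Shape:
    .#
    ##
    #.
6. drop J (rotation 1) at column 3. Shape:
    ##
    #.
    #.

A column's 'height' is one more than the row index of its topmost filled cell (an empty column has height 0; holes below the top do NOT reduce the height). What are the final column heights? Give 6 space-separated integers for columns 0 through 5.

Answer: 0 3 9 12 12 12

Derivation:
Drop 1: J rot1 at col 1 lands with bottom-row=0; cleared 0 line(s) (total 0); column heights now [0 3 3 0 0 0], max=3
Drop 2: O rot2 at col 2 lands with bottom-row=3; cleared 0 line(s) (total 0); column heights now [0 3 5 5 0 0], max=5
Drop 3: S rot2 at col 3 lands with bottom-row=5; cleared 0 line(s) (total 0); column heights now [0 3 5 6 7 7], max=7
Drop 4: J rot2 at col 2 lands with bottom-row=7; cleared 0 line(s) (total 0); column heights now [0 3 9 9 9 7], max=9
Drop 5: Z rot1 at col 4 lands with bottom-row=9; cleared 0 line(s) (total 0); column heights now [0 3 9 9 11 12], max=12
Drop 6: J rot1 at col 3 lands with bottom-row=9; cleared 0 line(s) (total 0); column heights now [0 3 9 12 12 12], max=12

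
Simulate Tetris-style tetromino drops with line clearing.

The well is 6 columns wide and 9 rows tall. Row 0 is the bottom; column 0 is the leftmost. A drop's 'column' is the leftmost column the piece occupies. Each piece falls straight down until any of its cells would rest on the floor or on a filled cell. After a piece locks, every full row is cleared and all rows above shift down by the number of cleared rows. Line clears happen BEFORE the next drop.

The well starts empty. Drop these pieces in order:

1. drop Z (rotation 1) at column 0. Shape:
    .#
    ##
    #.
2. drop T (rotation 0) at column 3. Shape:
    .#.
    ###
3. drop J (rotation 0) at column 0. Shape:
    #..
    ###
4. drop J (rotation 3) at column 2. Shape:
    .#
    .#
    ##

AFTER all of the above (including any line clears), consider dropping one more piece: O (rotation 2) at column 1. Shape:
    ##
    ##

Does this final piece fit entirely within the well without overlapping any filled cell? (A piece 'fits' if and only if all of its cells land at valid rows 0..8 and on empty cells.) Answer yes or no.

Drop 1: Z rot1 at col 0 lands with bottom-row=0; cleared 0 line(s) (total 0); column heights now [2 3 0 0 0 0], max=3
Drop 2: T rot0 at col 3 lands with bottom-row=0; cleared 0 line(s) (total 0); column heights now [2 3 0 1 2 1], max=3
Drop 3: J rot0 at col 0 lands with bottom-row=3; cleared 0 line(s) (total 0); column heights now [5 4 4 1 2 1], max=5
Drop 4: J rot3 at col 2 lands with bottom-row=4; cleared 0 line(s) (total 0); column heights now [5 4 5 7 2 1], max=7
Test piece O rot2 at col 1 (width 2): heights before test = [5 4 5 7 2 1]; fits = True

Answer: yes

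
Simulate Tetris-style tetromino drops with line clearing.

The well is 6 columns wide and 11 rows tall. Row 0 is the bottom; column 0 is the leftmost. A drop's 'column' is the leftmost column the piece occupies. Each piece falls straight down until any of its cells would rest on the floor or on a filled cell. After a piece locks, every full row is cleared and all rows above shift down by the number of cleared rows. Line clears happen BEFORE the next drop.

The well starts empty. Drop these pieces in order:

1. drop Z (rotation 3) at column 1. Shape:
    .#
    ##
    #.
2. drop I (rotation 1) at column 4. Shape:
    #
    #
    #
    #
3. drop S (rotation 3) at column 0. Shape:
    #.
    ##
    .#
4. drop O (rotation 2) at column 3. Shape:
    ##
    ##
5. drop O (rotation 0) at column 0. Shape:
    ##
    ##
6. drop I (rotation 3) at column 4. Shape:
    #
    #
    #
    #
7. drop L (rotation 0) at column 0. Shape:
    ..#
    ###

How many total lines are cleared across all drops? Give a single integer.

Drop 1: Z rot3 at col 1 lands with bottom-row=0; cleared 0 line(s) (total 0); column heights now [0 2 3 0 0 0], max=3
Drop 2: I rot1 at col 4 lands with bottom-row=0; cleared 0 line(s) (total 0); column heights now [0 2 3 0 4 0], max=4
Drop 3: S rot3 at col 0 lands with bottom-row=2; cleared 0 line(s) (total 0); column heights now [5 4 3 0 4 0], max=5
Drop 4: O rot2 at col 3 lands with bottom-row=4; cleared 0 line(s) (total 0); column heights now [5 4 3 6 6 0], max=6
Drop 5: O rot0 at col 0 lands with bottom-row=5; cleared 0 line(s) (total 0); column heights now [7 7 3 6 6 0], max=7
Drop 6: I rot3 at col 4 lands with bottom-row=6; cleared 0 line(s) (total 0); column heights now [7 7 3 6 10 0], max=10
Drop 7: L rot0 at col 0 lands with bottom-row=7; cleared 0 line(s) (total 0); column heights now [8 8 9 6 10 0], max=10

Answer: 0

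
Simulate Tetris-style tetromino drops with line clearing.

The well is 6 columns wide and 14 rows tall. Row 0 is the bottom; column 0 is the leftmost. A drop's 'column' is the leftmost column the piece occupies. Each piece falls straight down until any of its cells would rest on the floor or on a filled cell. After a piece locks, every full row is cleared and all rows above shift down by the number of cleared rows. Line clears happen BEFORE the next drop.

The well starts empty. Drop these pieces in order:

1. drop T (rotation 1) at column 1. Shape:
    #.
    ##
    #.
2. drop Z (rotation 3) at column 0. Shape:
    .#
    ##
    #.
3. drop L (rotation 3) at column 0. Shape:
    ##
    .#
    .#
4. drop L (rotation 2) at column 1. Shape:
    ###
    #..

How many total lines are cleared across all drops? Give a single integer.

Drop 1: T rot1 at col 1 lands with bottom-row=0; cleared 0 line(s) (total 0); column heights now [0 3 2 0 0 0], max=3
Drop 2: Z rot3 at col 0 lands with bottom-row=2; cleared 0 line(s) (total 0); column heights now [4 5 2 0 0 0], max=5
Drop 3: L rot3 at col 0 lands with bottom-row=5; cleared 0 line(s) (total 0); column heights now [8 8 2 0 0 0], max=8
Drop 4: L rot2 at col 1 lands with bottom-row=8; cleared 0 line(s) (total 0); column heights now [8 10 10 10 0 0], max=10

Answer: 0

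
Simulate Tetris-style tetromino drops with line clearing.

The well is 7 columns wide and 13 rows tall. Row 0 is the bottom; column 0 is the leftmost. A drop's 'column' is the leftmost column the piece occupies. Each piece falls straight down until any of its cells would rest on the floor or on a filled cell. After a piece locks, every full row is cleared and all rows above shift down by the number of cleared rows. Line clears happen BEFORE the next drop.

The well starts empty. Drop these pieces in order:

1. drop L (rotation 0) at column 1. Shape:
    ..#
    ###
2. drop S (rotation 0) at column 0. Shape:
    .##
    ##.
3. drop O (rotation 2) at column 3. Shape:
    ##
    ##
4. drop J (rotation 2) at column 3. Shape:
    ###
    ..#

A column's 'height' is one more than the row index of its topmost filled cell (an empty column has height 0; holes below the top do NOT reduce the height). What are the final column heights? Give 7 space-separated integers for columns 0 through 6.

Answer: 2 3 3 5 5 5 0

Derivation:
Drop 1: L rot0 at col 1 lands with bottom-row=0; cleared 0 line(s) (total 0); column heights now [0 1 1 2 0 0 0], max=2
Drop 2: S rot0 at col 0 lands with bottom-row=1; cleared 0 line(s) (total 0); column heights now [2 3 3 2 0 0 0], max=3
Drop 3: O rot2 at col 3 lands with bottom-row=2; cleared 0 line(s) (total 0); column heights now [2 3 3 4 4 0 0], max=4
Drop 4: J rot2 at col 3 lands with bottom-row=3; cleared 0 line(s) (total 0); column heights now [2 3 3 5 5 5 0], max=5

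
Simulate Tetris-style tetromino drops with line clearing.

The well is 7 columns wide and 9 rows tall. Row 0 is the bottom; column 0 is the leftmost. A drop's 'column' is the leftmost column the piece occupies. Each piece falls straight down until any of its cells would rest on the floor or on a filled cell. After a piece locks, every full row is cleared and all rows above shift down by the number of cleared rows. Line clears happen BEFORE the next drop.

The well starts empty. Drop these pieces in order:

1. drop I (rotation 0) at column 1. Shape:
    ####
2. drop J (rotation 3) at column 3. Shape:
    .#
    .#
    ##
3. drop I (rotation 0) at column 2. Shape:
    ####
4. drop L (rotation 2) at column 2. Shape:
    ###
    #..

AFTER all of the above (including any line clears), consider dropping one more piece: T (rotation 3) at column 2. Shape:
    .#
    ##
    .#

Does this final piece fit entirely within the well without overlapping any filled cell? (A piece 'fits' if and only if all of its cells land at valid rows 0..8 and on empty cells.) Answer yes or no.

Drop 1: I rot0 at col 1 lands with bottom-row=0; cleared 0 line(s) (total 0); column heights now [0 1 1 1 1 0 0], max=1
Drop 2: J rot3 at col 3 lands with bottom-row=1; cleared 0 line(s) (total 0); column heights now [0 1 1 2 4 0 0], max=4
Drop 3: I rot0 at col 2 lands with bottom-row=4; cleared 0 line(s) (total 0); column heights now [0 1 5 5 5 5 0], max=5
Drop 4: L rot2 at col 2 lands with bottom-row=5; cleared 0 line(s) (total 0); column heights now [0 1 7 7 7 5 0], max=7
Test piece T rot3 at col 2 (width 2): heights before test = [0 1 7 7 7 5 0]; fits = False

Answer: no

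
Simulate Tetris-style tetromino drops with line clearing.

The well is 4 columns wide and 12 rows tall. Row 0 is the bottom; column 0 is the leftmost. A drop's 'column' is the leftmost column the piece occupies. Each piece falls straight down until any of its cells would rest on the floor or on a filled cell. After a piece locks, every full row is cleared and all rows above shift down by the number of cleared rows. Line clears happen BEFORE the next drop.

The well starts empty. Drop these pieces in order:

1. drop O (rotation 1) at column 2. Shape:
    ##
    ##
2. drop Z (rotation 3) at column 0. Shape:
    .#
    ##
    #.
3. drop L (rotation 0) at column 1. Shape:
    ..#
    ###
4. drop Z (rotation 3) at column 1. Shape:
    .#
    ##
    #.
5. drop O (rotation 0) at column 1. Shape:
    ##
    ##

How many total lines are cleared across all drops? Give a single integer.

Drop 1: O rot1 at col 2 lands with bottom-row=0; cleared 0 line(s) (total 0); column heights now [0 0 2 2], max=2
Drop 2: Z rot3 at col 0 lands with bottom-row=0; cleared 1 line(s) (total 1); column heights now [1 2 1 1], max=2
Drop 3: L rot0 at col 1 lands with bottom-row=2; cleared 0 line(s) (total 1); column heights now [1 3 3 4], max=4
Drop 4: Z rot3 at col 1 lands with bottom-row=3; cleared 0 line(s) (total 1); column heights now [1 5 6 4], max=6
Drop 5: O rot0 at col 1 lands with bottom-row=6; cleared 0 line(s) (total 1); column heights now [1 8 8 4], max=8

Answer: 1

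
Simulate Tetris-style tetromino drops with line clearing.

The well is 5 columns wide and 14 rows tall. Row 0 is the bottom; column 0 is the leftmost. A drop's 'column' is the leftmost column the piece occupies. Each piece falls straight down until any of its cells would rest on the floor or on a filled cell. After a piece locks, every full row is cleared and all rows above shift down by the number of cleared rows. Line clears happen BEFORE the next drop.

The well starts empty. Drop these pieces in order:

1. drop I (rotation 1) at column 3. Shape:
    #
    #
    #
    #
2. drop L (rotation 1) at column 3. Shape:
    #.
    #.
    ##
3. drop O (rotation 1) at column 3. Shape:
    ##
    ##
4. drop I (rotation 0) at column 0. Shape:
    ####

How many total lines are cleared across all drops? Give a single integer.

Answer: 0

Derivation:
Drop 1: I rot1 at col 3 lands with bottom-row=0; cleared 0 line(s) (total 0); column heights now [0 0 0 4 0], max=4
Drop 2: L rot1 at col 3 lands with bottom-row=4; cleared 0 line(s) (total 0); column heights now [0 0 0 7 5], max=7
Drop 3: O rot1 at col 3 lands with bottom-row=7; cleared 0 line(s) (total 0); column heights now [0 0 0 9 9], max=9
Drop 4: I rot0 at col 0 lands with bottom-row=9; cleared 0 line(s) (total 0); column heights now [10 10 10 10 9], max=10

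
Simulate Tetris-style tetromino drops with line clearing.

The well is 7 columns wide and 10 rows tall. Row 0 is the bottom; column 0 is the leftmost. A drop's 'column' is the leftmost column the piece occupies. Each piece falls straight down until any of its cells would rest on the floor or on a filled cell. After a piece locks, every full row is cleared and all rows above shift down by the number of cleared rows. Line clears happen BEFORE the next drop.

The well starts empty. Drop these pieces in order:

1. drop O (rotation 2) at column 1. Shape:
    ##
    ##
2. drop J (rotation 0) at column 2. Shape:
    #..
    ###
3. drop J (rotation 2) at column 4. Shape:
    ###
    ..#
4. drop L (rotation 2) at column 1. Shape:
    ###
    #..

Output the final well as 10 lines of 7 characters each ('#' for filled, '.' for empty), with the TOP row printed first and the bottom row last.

Answer: .......
.......
.......
.......
.......
.###...
.##.###
..###.#
.##....
.##....

Derivation:
Drop 1: O rot2 at col 1 lands with bottom-row=0; cleared 0 line(s) (total 0); column heights now [0 2 2 0 0 0 0], max=2
Drop 2: J rot0 at col 2 lands with bottom-row=2; cleared 0 line(s) (total 0); column heights now [0 2 4 3 3 0 0], max=4
Drop 3: J rot2 at col 4 lands with bottom-row=2; cleared 0 line(s) (total 0); column heights now [0 2 4 3 4 4 4], max=4
Drop 4: L rot2 at col 1 lands with bottom-row=3; cleared 0 line(s) (total 0); column heights now [0 5 5 5 4 4 4], max=5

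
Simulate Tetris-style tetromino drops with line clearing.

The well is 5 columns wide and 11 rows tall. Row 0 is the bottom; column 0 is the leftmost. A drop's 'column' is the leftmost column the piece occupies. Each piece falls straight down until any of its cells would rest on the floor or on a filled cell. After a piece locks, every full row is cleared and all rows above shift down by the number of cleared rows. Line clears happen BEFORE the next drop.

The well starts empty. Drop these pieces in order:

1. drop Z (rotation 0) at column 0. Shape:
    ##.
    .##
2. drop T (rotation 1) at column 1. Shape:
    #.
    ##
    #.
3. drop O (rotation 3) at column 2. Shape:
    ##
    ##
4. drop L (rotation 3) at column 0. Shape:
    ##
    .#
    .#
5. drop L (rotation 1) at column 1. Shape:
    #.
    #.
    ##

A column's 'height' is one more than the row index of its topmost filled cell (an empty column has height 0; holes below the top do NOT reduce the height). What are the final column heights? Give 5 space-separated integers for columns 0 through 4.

Answer: 8 11 9 6 0

Derivation:
Drop 1: Z rot0 at col 0 lands with bottom-row=0; cleared 0 line(s) (total 0); column heights now [2 2 1 0 0], max=2
Drop 2: T rot1 at col 1 lands with bottom-row=2; cleared 0 line(s) (total 0); column heights now [2 5 4 0 0], max=5
Drop 3: O rot3 at col 2 lands with bottom-row=4; cleared 0 line(s) (total 0); column heights now [2 5 6 6 0], max=6
Drop 4: L rot3 at col 0 lands with bottom-row=5; cleared 0 line(s) (total 0); column heights now [8 8 6 6 0], max=8
Drop 5: L rot1 at col 1 lands with bottom-row=8; cleared 0 line(s) (total 0); column heights now [8 11 9 6 0], max=11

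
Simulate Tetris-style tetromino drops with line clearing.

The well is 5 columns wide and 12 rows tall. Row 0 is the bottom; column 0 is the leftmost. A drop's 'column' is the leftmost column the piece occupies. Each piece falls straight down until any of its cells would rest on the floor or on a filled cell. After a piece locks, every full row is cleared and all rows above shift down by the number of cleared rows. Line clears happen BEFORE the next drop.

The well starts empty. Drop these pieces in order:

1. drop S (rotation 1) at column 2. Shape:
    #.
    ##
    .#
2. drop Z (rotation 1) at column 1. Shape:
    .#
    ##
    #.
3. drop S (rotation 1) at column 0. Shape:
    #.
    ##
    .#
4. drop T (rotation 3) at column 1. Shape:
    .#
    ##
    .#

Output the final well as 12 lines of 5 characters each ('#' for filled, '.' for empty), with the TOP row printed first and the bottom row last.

Answer: .....
.....
.....
.....
..#..
###..
###..
.##..
.##..
.##..
..##.
...#.

Derivation:
Drop 1: S rot1 at col 2 lands with bottom-row=0; cleared 0 line(s) (total 0); column heights now [0 0 3 2 0], max=3
Drop 2: Z rot1 at col 1 lands with bottom-row=2; cleared 0 line(s) (total 0); column heights now [0 4 5 2 0], max=5
Drop 3: S rot1 at col 0 lands with bottom-row=4; cleared 0 line(s) (total 0); column heights now [7 6 5 2 0], max=7
Drop 4: T rot3 at col 1 lands with bottom-row=5; cleared 0 line(s) (total 0); column heights now [7 7 8 2 0], max=8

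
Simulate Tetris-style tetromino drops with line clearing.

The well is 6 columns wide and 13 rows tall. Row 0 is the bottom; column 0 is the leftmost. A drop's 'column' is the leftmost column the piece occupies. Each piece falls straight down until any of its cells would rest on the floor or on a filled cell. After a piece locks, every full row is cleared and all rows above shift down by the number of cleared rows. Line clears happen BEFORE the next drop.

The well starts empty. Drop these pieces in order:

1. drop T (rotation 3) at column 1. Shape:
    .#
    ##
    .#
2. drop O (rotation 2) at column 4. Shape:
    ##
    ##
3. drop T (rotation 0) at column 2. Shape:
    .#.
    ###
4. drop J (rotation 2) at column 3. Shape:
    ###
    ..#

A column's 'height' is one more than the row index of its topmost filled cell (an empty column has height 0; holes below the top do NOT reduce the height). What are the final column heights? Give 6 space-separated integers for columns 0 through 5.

Drop 1: T rot3 at col 1 lands with bottom-row=0; cleared 0 line(s) (total 0); column heights now [0 2 3 0 0 0], max=3
Drop 2: O rot2 at col 4 lands with bottom-row=0; cleared 0 line(s) (total 0); column heights now [0 2 3 0 2 2], max=3
Drop 3: T rot0 at col 2 lands with bottom-row=3; cleared 0 line(s) (total 0); column heights now [0 2 4 5 4 2], max=5
Drop 4: J rot2 at col 3 lands with bottom-row=4; cleared 0 line(s) (total 0); column heights now [0 2 4 6 6 6], max=6

Answer: 0 2 4 6 6 6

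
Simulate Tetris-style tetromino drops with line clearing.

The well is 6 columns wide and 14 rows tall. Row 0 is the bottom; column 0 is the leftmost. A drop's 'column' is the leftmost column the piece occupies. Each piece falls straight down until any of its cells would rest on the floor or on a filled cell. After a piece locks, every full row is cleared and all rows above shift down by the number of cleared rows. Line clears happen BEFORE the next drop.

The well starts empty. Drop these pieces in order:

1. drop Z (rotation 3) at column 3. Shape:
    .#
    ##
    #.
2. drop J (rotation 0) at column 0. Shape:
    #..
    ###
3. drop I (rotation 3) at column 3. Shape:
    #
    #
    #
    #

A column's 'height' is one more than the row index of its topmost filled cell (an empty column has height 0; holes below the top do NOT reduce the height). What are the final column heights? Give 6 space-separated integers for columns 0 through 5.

Drop 1: Z rot3 at col 3 lands with bottom-row=0; cleared 0 line(s) (total 0); column heights now [0 0 0 2 3 0], max=3
Drop 2: J rot0 at col 0 lands with bottom-row=0; cleared 0 line(s) (total 0); column heights now [2 1 1 2 3 0], max=3
Drop 3: I rot3 at col 3 lands with bottom-row=2; cleared 0 line(s) (total 0); column heights now [2 1 1 6 3 0], max=6

Answer: 2 1 1 6 3 0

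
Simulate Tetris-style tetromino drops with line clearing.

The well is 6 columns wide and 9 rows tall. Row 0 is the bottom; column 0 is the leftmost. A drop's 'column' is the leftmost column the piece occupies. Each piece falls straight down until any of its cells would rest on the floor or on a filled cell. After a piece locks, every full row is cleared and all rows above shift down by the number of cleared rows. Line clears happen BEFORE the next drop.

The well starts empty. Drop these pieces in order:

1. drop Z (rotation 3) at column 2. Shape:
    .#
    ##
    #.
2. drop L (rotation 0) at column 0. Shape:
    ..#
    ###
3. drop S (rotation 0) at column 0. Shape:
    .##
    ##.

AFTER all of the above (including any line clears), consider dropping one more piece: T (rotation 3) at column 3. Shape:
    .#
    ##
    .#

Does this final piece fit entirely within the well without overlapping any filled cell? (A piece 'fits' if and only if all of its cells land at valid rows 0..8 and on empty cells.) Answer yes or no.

Answer: yes

Derivation:
Drop 1: Z rot3 at col 2 lands with bottom-row=0; cleared 0 line(s) (total 0); column heights now [0 0 2 3 0 0], max=3
Drop 2: L rot0 at col 0 lands with bottom-row=2; cleared 0 line(s) (total 0); column heights now [3 3 4 3 0 0], max=4
Drop 3: S rot0 at col 0 lands with bottom-row=3; cleared 0 line(s) (total 0); column heights now [4 5 5 3 0 0], max=5
Test piece T rot3 at col 3 (width 2): heights before test = [4 5 5 3 0 0]; fits = True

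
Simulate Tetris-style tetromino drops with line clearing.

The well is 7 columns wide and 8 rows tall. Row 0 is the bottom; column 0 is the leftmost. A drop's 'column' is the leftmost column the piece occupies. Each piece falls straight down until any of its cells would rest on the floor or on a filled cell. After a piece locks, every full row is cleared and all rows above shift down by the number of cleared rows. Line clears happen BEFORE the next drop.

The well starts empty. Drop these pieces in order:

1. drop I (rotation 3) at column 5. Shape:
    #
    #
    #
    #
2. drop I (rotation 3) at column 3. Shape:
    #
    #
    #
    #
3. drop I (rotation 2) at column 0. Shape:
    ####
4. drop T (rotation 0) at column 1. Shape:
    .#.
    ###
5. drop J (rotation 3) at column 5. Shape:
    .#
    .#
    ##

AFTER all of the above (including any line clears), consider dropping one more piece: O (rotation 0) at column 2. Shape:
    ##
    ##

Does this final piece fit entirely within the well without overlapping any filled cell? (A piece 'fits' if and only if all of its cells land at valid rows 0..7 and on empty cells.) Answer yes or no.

Drop 1: I rot3 at col 5 lands with bottom-row=0; cleared 0 line(s) (total 0); column heights now [0 0 0 0 0 4 0], max=4
Drop 2: I rot3 at col 3 lands with bottom-row=0; cleared 0 line(s) (total 0); column heights now [0 0 0 4 0 4 0], max=4
Drop 3: I rot2 at col 0 lands with bottom-row=4; cleared 0 line(s) (total 0); column heights now [5 5 5 5 0 4 0], max=5
Drop 4: T rot0 at col 1 lands with bottom-row=5; cleared 0 line(s) (total 0); column heights now [5 6 7 6 0 4 0], max=7
Drop 5: J rot3 at col 5 lands with bottom-row=4; cleared 0 line(s) (total 0); column heights now [5 6 7 6 0 5 7], max=7
Test piece O rot0 at col 2 (width 2): heights before test = [5 6 7 6 0 5 7]; fits = False

Answer: no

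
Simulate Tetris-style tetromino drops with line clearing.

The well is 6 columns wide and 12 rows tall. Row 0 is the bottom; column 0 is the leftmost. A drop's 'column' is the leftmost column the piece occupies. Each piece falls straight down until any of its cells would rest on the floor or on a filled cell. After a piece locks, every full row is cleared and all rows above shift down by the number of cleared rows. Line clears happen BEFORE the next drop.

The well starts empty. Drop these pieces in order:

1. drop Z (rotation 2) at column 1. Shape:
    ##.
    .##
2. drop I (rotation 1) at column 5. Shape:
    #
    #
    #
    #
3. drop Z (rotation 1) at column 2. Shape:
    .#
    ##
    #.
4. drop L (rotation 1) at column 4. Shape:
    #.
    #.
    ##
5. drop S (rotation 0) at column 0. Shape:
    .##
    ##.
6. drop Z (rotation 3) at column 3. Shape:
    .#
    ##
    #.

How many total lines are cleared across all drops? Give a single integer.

Answer: 0

Derivation:
Drop 1: Z rot2 at col 1 lands with bottom-row=0; cleared 0 line(s) (total 0); column heights now [0 2 2 1 0 0], max=2
Drop 2: I rot1 at col 5 lands with bottom-row=0; cleared 0 line(s) (total 0); column heights now [0 2 2 1 0 4], max=4
Drop 3: Z rot1 at col 2 lands with bottom-row=2; cleared 0 line(s) (total 0); column heights now [0 2 4 5 0 4], max=5
Drop 4: L rot1 at col 4 lands with bottom-row=4; cleared 0 line(s) (total 0); column heights now [0 2 4 5 7 5], max=7
Drop 5: S rot0 at col 0 lands with bottom-row=3; cleared 0 line(s) (total 0); column heights now [4 5 5 5 7 5], max=7
Drop 6: Z rot3 at col 3 lands with bottom-row=6; cleared 0 line(s) (total 0); column heights now [4 5 5 8 9 5], max=9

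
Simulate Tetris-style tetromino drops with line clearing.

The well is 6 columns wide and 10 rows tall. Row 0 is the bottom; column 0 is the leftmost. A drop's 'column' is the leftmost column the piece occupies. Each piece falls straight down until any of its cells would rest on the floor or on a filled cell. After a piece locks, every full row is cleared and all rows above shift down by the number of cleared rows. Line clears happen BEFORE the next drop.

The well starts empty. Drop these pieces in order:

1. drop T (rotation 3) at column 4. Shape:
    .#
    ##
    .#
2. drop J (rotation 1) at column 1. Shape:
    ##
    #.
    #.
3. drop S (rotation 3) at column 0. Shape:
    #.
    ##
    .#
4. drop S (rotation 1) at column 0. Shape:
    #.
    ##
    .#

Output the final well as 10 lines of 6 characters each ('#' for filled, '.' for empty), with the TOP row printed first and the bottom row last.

Drop 1: T rot3 at col 4 lands with bottom-row=0; cleared 0 line(s) (total 0); column heights now [0 0 0 0 2 3], max=3
Drop 2: J rot1 at col 1 lands with bottom-row=0; cleared 0 line(s) (total 0); column heights now [0 3 3 0 2 3], max=3
Drop 3: S rot3 at col 0 lands with bottom-row=3; cleared 0 line(s) (total 0); column heights now [6 5 3 0 2 3], max=6
Drop 4: S rot1 at col 0 lands with bottom-row=5; cleared 0 line(s) (total 0); column heights now [8 7 3 0 2 3], max=8

Answer: ......
......
#.....
##....
##....
##....
.#....
.##..#
.#..##
.#...#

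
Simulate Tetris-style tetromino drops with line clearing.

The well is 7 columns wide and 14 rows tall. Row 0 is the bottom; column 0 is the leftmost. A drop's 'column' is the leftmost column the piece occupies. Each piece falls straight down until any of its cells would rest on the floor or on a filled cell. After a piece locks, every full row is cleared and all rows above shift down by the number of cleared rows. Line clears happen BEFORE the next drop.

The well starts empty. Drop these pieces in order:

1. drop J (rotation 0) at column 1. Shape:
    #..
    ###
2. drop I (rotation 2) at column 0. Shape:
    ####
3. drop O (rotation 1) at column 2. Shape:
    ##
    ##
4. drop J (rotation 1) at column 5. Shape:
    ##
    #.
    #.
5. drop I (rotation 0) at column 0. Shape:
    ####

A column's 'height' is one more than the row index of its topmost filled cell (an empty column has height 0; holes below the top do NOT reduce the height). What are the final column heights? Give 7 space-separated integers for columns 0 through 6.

Answer: 6 6 6 6 0 3 3

Derivation:
Drop 1: J rot0 at col 1 lands with bottom-row=0; cleared 0 line(s) (total 0); column heights now [0 2 1 1 0 0 0], max=2
Drop 2: I rot2 at col 0 lands with bottom-row=2; cleared 0 line(s) (total 0); column heights now [3 3 3 3 0 0 0], max=3
Drop 3: O rot1 at col 2 lands with bottom-row=3; cleared 0 line(s) (total 0); column heights now [3 3 5 5 0 0 0], max=5
Drop 4: J rot1 at col 5 lands with bottom-row=0; cleared 0 line(s) (total 0); column heights now [3 3 5 5 0 3 3], max=5
Drop 5: I rot0 at col 0 lands with bottom-row=5; cleared 0 line(s) (total 0); column heights now [6 6 6 6 0 3 3], max=6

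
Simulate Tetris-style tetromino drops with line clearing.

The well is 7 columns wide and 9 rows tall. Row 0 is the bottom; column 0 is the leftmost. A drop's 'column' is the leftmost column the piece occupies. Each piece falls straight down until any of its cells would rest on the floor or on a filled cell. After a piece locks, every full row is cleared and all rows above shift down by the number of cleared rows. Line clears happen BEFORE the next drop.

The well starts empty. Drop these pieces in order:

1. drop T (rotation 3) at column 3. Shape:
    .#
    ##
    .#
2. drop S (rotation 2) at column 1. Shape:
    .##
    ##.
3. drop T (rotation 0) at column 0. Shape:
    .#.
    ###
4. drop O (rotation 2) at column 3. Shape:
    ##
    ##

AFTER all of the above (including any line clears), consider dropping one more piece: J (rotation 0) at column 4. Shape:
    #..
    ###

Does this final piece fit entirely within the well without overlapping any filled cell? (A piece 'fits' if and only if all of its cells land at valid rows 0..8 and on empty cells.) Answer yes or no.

Drop 1: T rot3 at col 3 lands with bottom-row=0; cleared 0 line(s) (total 0); column heights now [0 0 0 2 3 0 0], max=3
Drop 2: S rot2 at col 1 lands with bottom-row=1; cleared 0 line(s) (total 0); column heights now [0 2 3 3 3 0 0], max=3
Drop 3: T rot0 at col 0 lands with bottom-row=3; cleared 0 line(s) (total 0); column heights now [4 5 4 3 3 0 0], max=5
Drop 4: O rot2 at col 3 lands with bottom-row=3; cleared 0 line(s) (total 0); column heights now [4 5 4 5 5 0 0], max=5
Test piece J rot0 at col 4 (width 3): heights before test = [4 5 4 5 5 0 0]; fits = True

Answer: yes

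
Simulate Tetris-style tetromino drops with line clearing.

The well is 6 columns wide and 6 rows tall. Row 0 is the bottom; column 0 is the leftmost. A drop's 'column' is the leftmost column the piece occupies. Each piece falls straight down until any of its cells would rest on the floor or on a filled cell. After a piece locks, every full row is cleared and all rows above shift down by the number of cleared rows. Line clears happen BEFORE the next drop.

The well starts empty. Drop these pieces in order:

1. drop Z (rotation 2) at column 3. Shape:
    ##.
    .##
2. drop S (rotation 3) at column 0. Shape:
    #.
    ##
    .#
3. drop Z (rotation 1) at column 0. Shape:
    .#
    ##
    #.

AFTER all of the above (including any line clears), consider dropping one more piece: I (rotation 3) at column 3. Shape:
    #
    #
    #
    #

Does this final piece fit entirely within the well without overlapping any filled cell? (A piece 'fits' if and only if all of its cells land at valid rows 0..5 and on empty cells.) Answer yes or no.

Answer: yes

Derivation:
Drop 1: Z rot2 at col 3 lands with bottom-row=0; cleared 0 line(s) (total 0); column heights now [0 0 0 2 2 1], max=2
Drop 2: S rot3 at col 0 lands with bottom-row=0; cleared 0 line(s) (total 0); column heights now [3 2 0 2 2 1], max=3
Drop 3: Z rot1 at col 0 lands with bottom-row=3; cleared 0 line(s) (total 0); column heights now [5 6 0 2 2 1], max=6
Test piece I rot3 at col 3 (width 1): heights before test = [5 6 0 2 2 1]; fits = True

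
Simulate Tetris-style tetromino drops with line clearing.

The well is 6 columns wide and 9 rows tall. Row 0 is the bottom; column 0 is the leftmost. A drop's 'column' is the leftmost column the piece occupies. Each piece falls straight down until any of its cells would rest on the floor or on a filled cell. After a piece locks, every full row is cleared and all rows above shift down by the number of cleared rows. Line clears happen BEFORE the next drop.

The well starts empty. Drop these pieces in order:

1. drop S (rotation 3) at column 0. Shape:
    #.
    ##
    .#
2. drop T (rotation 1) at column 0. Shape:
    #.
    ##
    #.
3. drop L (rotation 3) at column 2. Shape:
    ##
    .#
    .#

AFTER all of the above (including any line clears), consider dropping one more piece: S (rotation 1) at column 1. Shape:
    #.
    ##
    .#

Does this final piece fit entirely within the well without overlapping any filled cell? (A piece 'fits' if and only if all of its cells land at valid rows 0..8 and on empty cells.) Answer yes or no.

Answer: yes

Derivation:
Drop 1: S rot3 at col 0 lands with bottom-row=0; cleared 0 line(s) (total 0); column heights now [3 2 0 0 0 0], max=3
Drop 2: T rot1 at col 0 lands with bottom-row=3; cleared 0 line(s) (total 0); column heights now [6 5 0 0 0 0], max=6
Drop 3: L rot3 at col 2 lands with bottom-row=0; cleared 0 line(s) (total 0); column heights now [6 5 3 3 0 0], max=6
Test piece S rot1 at col 1 (width 2): heights before test = [6 5 3 3 0 0]; fits = True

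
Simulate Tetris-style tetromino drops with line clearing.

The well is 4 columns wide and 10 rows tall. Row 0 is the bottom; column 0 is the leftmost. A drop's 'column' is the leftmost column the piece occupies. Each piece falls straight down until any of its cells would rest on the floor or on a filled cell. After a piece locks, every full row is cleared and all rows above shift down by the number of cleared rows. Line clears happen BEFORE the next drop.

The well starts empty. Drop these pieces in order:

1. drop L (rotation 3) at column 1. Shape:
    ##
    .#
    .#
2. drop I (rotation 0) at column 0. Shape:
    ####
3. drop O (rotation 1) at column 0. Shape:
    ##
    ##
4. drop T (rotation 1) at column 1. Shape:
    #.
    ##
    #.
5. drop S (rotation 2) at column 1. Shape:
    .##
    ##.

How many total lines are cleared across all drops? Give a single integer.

Drop 1: L rot3 at col 1 lands with bottom-row=0; cleared 0 line(s) (total 0); column heights now [0 3 3 0], max=3
Drop 2: I rot0 at col 0 lands with bottom-row=3; cleared 1 line(s) (total 1); column heights now [0 3 3 0], max=3
Drop 3: O rot1 at col 0 lands with bottom-row=3; cleared 0 line(s) (total 1); column heights now [5 5 3 0], max=5
Drop 4: T rot1 at col 1 lands with bottom-row=5; cleared 0 line(s) (total 1); column heights now [5 8 7 0], max=8
Drop 5: S rot2 at col 1 lands with bottom-row=8; cleared 0 line(s) (total 1); column heights now [5 9 10 10], max=10

Answer: 1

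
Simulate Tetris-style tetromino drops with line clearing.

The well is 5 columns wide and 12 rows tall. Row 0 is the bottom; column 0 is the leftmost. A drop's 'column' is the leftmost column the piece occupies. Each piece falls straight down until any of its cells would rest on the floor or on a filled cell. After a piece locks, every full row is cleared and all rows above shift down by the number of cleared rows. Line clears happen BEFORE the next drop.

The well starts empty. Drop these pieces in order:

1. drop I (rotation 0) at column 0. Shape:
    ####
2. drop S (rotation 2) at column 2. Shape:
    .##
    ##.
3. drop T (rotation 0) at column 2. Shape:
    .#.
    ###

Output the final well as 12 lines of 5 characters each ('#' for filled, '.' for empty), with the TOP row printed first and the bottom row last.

Answer: .....
.....
.....
.....
.....
.....
.....
...#.
..###
...##
..##.
####.

Derivation:
Drop 1: I rot0 at col 0 lands with bottom-row=0; cleared 0 line(s) (total 0); column heights now [1 1 1 1 0], max=1
Drop 2: S rot2 at col 2 lands with bottom-row=1; cleared 0 line(s) (total 0); column heights now [1 1 2 3 3], max=3
Drop 3: T rot0 at col 2 lands with bottom-row=3; cleared 0 line(s) (total 0); column heights now [1 1 4 5 4], max=5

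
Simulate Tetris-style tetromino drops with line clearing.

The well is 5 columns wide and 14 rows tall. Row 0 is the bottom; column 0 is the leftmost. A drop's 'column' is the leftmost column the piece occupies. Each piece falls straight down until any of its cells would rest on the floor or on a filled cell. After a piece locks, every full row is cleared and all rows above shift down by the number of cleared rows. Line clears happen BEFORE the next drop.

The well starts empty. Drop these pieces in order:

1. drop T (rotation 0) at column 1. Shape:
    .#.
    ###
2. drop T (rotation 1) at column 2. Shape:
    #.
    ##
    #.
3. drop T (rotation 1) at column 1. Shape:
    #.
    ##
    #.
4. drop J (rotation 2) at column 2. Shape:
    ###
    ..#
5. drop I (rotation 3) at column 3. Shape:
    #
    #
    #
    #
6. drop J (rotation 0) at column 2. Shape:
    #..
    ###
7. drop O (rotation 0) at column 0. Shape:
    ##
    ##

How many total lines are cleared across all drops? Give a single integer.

Drop 1: T rot0 at col 1 lands with bottom-row=0; cleared 0 line(s) (total 0); column heights now [0 1 2 1 0], max=2
Drop 2: T rot1 at col 2 lands with bottom-row=2; cleared 0 line(s) (total 0); column heights now [0 1 5 4 0], max=5
Drop 3: T rot1 at col 1 lands with bottom-row=4; cleared 0 line(s) (total 0); column heights now [0 7 6 4 0], max=7
Drop 4: J rot2 at col 2 lands with bottom-row=5; cleared 0 line(s) (total 0); column heights now [0 7 7 7 7], max=7
Drop 5: I rot3 at col 3 lands with bottom-row=7; cleared 0 line(s) (total 0); column heights now [0 7 7 11 7], max=11
Drop 6: J rot0 at col 2 lands with bottom-row=11; cleared 0 line(s) (total 0); column heights now [0 7 13 12 12], max=13
Drop 7: O rot0 at col 0 lands with bottom-row=7; cleared 0 line(s) (total 0); column heights now [9 9 13 12 12], max=13

Answer: 0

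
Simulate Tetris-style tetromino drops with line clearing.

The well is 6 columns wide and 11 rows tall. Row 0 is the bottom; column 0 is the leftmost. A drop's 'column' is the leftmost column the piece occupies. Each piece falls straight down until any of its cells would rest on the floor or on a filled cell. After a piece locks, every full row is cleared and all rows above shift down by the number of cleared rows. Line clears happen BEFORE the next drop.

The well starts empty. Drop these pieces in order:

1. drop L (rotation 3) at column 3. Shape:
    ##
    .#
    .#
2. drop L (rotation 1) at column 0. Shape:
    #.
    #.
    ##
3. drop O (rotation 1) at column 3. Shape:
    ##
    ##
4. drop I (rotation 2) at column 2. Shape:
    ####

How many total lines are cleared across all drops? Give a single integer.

Answer: 0

Derivation:
Drop 1: L rot3 at col 3 lands with bottom-row=0; cleared 0 line(s) (total 0); column heights now [0 0 0 3 3 0], max=3
Drop 2: L rot1 at col 0 lands with bottom-row=0; cleared 0 line(s) (total 0); column heights now [3 1 0 3 3 0], max=3
Drop 3: O rot1 at col 3 lands with bottom-row=3; cleared 0 line(s) (total 0); column heights now [3 1 0 5 5 0], max=5
Drop 4: I rot2 at col 2 lands with bottom-row=5; cleared 0 line(s) (total 0); column heights now [3 1 6 6 6 6], max=6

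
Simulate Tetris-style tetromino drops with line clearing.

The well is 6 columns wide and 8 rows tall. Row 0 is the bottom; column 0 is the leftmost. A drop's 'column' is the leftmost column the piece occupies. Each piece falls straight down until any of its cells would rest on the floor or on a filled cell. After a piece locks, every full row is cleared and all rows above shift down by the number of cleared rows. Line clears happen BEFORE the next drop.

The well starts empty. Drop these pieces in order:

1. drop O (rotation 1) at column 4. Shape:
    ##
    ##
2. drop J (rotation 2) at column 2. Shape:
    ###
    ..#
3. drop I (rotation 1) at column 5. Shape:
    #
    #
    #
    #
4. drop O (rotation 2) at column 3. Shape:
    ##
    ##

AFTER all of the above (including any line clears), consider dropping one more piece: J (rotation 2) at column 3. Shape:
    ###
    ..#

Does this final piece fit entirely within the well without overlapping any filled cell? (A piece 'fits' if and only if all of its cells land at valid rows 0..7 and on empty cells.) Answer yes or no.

Drop 1: O rot1 at col 4 lands with bottom-row=0; cleared 0 line(s) (total 0); column heights now [0 0 0 0 2 2], max=2
Drop 2: J rot2 at col 2 lands with bottom-row=2; cleared 0 line(s) (total 0); column heights now [0 0 4 4 4 2], max=4
Drop 3: I rot1 at col 5 lands with bottom-row=2; cleared 0 line(s) (total 0); column heights now [0 0 4 4 4 6], max=6
Drop 4: O rot2 at col 3 lands with bottom-row=4; cleared 0 line(s) (total 0); column heights now [0 0 4 6 6 6], max=6
Test piece J rot2 at col 3 (width 3): heights before test = [0 0 4 6 6 6]; fits = True

Answer: yes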